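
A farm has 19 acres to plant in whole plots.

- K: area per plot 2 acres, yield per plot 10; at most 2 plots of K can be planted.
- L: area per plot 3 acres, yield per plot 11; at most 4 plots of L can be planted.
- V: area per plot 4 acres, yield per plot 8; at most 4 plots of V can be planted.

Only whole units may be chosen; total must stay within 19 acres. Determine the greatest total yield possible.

64

This is a bounded integer knapsack.
1×K, 4×L, and 1×V: area 18 ≤ 19, yield 1·10 + 4·11 + 1·8 = 62.
2×K and 4×L: area 16 ≤ 19, yield 2·10 + 4·11 = 64.
Best is 64.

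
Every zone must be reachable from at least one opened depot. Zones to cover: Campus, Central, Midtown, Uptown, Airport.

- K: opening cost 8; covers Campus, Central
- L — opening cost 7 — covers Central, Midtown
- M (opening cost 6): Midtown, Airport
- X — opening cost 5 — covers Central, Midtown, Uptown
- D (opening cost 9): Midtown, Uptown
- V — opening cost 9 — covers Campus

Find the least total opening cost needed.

19

Choose K, M, and X: together they cover Campus, Central, Midtown, Uptown, Airport — every zone.
Total opening cost: 8 + 6 + 5 = 19.
No cover costs less than 19.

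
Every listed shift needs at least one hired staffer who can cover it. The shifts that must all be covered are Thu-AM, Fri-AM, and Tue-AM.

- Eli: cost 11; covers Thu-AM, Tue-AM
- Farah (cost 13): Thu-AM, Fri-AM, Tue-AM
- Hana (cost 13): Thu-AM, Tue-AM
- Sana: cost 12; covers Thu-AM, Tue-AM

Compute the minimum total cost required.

This is a weighted set-cover instance.
Farah alone covers Thu-AM, Fri-AM, Tue-AM — every shift.
Total cost: 13.
No cover costs less than 13.

13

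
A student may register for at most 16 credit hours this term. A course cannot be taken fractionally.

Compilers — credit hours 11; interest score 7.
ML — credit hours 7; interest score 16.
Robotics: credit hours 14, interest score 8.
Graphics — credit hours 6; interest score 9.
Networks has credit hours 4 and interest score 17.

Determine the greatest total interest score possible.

Take ML and Networks: credit hours 7 + 4 = 11 ≤ 16, interest score 16 + 17 = 33.
No other feasible combination does better.

33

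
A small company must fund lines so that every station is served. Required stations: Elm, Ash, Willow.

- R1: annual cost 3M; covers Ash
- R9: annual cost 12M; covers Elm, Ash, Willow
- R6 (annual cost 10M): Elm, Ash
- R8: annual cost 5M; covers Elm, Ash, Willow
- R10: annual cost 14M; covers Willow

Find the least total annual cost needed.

5

This is an integer covering problem.
R8 alone covers Elm, Ash, Willow — every station.
Total annual cost: 5.
No cover costs less than 5.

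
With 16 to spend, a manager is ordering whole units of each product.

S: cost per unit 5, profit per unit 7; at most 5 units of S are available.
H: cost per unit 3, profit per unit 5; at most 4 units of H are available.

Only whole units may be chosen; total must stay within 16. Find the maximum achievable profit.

24

This is a bounded integer knapsack.
H has the best ratio (5/3); taking only H gives at most 4×5 = 20 (stopped by the supply cap of 4).
Mixing does better — 2×S and 2×H: cost 16 ≤ 16, profit 2·7 + 2·5 = 24.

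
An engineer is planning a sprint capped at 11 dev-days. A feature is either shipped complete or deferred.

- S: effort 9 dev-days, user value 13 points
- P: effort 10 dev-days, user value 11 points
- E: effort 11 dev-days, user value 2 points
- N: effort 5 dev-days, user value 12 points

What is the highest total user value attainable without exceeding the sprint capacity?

13

Treat it as a binary knapsack problem.
Allowing fractional choices, the relaxed optimum would be about 20.7, but features are indivisible.
P: effort 10 ≤ 11, user value 11.
S: effort 9 ≤ 11, user value 13.
N: effort 5 ≤ 11, user value 12.
Best is S with total user value 13.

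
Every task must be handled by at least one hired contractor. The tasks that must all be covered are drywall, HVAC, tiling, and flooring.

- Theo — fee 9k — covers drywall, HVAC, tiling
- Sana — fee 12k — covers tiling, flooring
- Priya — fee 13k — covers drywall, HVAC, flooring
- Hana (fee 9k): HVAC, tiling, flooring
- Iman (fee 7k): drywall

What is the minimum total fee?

16

The greedy cost-per-new-task heuristic would pick Theo and Hana for 18, but a cheaper cover exists.
Choose Hana and Iman: together they cover drywall, HVAC, tiling, flooring — every task.
Total fee: 9 + 7 = 16.
No cover costs less than 16.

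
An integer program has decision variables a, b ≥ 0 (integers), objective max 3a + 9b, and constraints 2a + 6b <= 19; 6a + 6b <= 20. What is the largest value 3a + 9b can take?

Relaxing integrality, the LP optimum is 28.50 at (a,b) = (0, 3.17), which is not an integer point.
(a,b)=(0,3): 2·0+6·3=18≤19, 6·0+6·3=18≤20, objective 27.
(a,b)=(1,2): 2·1+6·2=14≤19, 6·1+6·2=18≤20, objective 21.
(a,b)=(0,2): 2·0+6·2=12≤19, 6·0+6·2=12≤20, objective 18.
Maximum is 27 at (a,b)=(0,3).

27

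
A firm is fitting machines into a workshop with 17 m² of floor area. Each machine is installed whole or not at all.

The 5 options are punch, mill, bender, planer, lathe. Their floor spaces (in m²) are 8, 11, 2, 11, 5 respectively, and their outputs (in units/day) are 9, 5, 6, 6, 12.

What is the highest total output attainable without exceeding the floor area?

Treat it as a binary knapsack problem.
Allowing fractional choices, the relaxed optimum would be about 28.1, but machines are indivisible.
punch + lathe: floor space 8 + 5 = 13 ≤ 17, output 9 + 12 = 21.
punch + bender + lathe: floor space 8 + 2 + 5 = 15 ≤ 17, output 9 + 6 + 12 = 27.
bender + lathe: floor space 2 + 5 = 7 ≤ 17, output 6 + 12 = 18.
Best is punch, bender, and lathe with total output 27.

27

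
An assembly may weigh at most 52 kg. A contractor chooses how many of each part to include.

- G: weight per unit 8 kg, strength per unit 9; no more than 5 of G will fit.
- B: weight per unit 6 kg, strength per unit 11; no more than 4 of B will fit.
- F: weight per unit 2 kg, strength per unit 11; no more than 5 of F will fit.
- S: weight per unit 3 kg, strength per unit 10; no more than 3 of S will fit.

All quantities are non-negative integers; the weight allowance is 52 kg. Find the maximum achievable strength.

138

This is a bounded integer knapsack.
F has the best ratio (11/2); taking only F gives at most 5×11 = 55 (stopped by the supply cap of 5).
Mixing does better — 1×G, 4×B, 5×F, and 3×S: weight 51 ≤ 52, strength 1·9 + 4·11 + 5·11 + 3·10 = 138.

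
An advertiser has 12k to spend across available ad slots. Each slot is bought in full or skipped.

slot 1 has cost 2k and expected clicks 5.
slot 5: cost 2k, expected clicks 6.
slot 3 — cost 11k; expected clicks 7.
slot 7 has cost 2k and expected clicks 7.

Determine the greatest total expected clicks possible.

18

This is an integer program with binary decision variables.
Allowing fractional choices, the relaxed optimum would be about 21.8, but ad slots are indivisible.
slot 1 + slot 5 + slot 7: cost 2 + 2 + 2 = 6 ≤ 12, expected clicks 5 + 6 + 7 = 18.
slot 5 + slot 7: cost 2 + 2 = 4 ≤ 12, expected clicks 6 + 7 = 13.
Best is slot 1, slot 5, and slot 7 with total expected clicks 18.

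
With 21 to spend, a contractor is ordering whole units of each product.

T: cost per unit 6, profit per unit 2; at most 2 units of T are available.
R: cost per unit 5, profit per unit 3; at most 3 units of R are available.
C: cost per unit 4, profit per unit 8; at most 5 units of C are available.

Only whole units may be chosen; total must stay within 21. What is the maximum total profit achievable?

Take 5×C: cost 20 ≤ 21, profit 5·8 = 40.
C has the best ratio (8/4) and is taken to its limit of 5; remaining capacity is filled optimally with the others.

40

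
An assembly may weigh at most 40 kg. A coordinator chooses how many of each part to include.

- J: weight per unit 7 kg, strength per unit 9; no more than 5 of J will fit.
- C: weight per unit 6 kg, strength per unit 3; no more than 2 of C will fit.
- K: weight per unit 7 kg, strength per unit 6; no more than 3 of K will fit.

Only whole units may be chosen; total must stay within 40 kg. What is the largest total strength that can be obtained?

This is a bounded integer knapsack.
4×J and 1×K: weight 35 ≤ 40, strength 4·9 + 1·6 = 42.
5×J: weight 35 ≤ 40, strength 5·9 = 45.
Best is 45.

45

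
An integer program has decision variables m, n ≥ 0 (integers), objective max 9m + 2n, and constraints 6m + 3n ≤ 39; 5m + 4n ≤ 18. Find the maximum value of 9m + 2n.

(m,n)=(3,0): 6·3+3·0=18≤39, 5·3+4·0=15≤18, objective 27.
(m,n)=(2,1): 6·2+3·1=15≤39, 5·2+4·1=14≤18, objective 20.
The best lattice point is (3,0), giving 27.

27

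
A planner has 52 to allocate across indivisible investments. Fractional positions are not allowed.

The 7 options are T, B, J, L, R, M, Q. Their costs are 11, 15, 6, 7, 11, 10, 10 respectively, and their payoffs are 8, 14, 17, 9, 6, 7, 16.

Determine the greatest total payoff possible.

64

This is a 0-1 knapsack instance.
Allowing fractional choices, the relaxed optimum would be about 66.1, but investments are indivisible.
T + B + J + L + Q: cost 11 + 15 + 6 + 7 + 10 = 49 ≤ 52, payoff 8 + 14 + 17 + 9 + 16 = 64.
B + J + L + M + Q: cost 15 + 6 + 7 + 10 + 10 = 48 ≤ 52, payoff 14 + 17 + 9 + 7 + 16 = 63.
B + J + L + R + Q: cost 15 + 6 + 7 + 11 + 10 = 49 ≤ 52, payoff 14 + 17 + 9 + 6 + 16 = 62.
Best is T, B, J, L, and Q with total payoff 64.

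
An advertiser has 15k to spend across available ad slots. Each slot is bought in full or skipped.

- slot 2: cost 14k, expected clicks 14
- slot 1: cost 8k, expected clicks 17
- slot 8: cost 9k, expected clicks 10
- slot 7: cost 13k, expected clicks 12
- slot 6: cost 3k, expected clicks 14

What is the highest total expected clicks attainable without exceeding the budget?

Allowing fractional choices, the relaxed optimum would be about 35.4, but ad slots are indivisible.
slot 1: cost 8 ≤ 15, expected clicks 17.
slot 8 + slot 6: cost 9 + 3 = 12 ≤ 15, expected clicks 10 + 14 = 24.
slot 1 + slot 6: cost 8 + 3 = 11 ≤ 15, expected clicks 17 + 14 = 31.
Best is slot 1 and slot 6 with total expected clicks 31.

31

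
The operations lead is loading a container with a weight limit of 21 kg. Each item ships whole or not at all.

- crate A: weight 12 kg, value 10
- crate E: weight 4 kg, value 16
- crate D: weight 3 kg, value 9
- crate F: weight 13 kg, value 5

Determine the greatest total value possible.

35

crate A + crate E + crate D: weight 12 + 4 + 3 = 19 ≤ 21, value 10 + 16 + 9 = 35.
crate E + crate D + crate F: weight 4 + 3 + 13 = 20 ≤ 21, value 16 + 9 + 5 = 30.
crate A + crate E: weight 12 + 4 = 16 ≤ 21, value 10 + 16 = 26.
Best is crate A, crate E, and crate D with total value 35.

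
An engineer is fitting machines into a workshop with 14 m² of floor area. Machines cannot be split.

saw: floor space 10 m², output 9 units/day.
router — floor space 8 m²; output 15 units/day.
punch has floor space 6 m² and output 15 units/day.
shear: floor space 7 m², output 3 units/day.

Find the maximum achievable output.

Take router and punch: floor space 8 + 6 = 14 ≤ 14, output 15 + 15 = 30.
No other feasible combination does better.

30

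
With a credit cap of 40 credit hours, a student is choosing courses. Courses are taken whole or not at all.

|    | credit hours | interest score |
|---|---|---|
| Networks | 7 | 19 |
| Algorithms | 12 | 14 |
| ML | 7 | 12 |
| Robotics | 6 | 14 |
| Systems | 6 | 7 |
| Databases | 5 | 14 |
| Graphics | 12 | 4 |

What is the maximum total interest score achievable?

73

Networks + Algorithms + Robotics + Systems + Databases: credit hours 7 + 12 + 6 + 6 + 5 = 36 ≤ 40, interest score 19 + 14 + 14 + 7 + 14 = 68.
Networks + Algorithms + ML + Robotics + Databases: credit hours 7 + 12 + 7 + 6 + 5 = 37 ≤ 40, interest score 19 + 14 + 12 + 14 + 14 = 73.
Networks + ML + Robotics + Systems + Databases: credit hours 7 + 7 + 6 + 6 + 5 = 31 ≤ 40, interest score 19 + 12 + 14 + 7 + 14 = 66.
Best is Networks, Algorithms, ML, Robotics, and Databases with total interest score 73.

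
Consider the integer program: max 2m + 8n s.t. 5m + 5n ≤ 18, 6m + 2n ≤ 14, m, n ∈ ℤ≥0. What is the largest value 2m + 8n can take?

(m,n)=(0,3): 5·0+5·3=15≤18, 6·0+2·3=6≤14, objective 24.
(m,n)=(1,2): 5·1+5·2=15≤18, 6·1+2·2=10≤14, objective 18.
(m,n)=(0,2): 5·0+5·2=10≤18, 6·0+2·2=4≤14, objective 16.
No feasible integer point exceeds 24.

24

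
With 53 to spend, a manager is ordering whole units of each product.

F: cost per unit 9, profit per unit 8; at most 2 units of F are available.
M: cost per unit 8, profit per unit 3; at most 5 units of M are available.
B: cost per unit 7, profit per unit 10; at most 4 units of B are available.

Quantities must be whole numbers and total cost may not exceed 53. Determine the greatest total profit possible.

2×F and 4×B: cost 46 ≤ 53, profit 2·8 + 4·10 = 56.
1×F, 2×M, and 4×B: cost 53 ≤ 53, profit 1·8 + 2·3 + 4·10 = 54.
Best is 56.

56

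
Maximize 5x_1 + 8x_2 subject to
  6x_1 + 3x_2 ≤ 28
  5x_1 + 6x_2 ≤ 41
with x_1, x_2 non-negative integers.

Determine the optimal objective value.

53

Relaxing integrality, the LP optimum is 54.67 at (x_1,x_2) = (0, 6.83), which is not an integer point.
(x_1,x_2)=(1,6): 6·1+3·6=24≤28, 5·1+6·6=41≤41, objective 53.
(x_1,x_2)=(2,5): 6·2+3·5=27≤28, 5·2+6·5=40≤41, objective 50.
No feasible integer point exceeds 53.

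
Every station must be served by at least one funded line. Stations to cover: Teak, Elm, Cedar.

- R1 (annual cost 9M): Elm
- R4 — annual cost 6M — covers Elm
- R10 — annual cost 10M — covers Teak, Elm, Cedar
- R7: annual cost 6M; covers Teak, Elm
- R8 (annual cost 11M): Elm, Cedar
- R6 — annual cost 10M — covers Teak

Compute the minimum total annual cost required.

10

The greedy cost-per-new-station heuristic would pick R7 and R10 for 16, but a cheaper cover exists.
R10 alone covers Teak, Elm, Cedar — every station.
Total annual cost: 10.
No cover costs less than 10.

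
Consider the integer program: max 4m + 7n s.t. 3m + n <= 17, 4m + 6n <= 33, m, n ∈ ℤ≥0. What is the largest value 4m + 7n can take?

The continuous relaxation peaks at (0, 5.5) with value 38.50; rounding to a feasible lattice point costs some objective.
(m,n)=(2,4): 3·2+1·4=10≤17, 4·2+6·4=32≤33, objective 36.
(m,n)=(0,5): 3·0+1·5=5≤17, 4·0+6·5=30≤33, objective 35.
(m,n)=(3,3): 3·3+1·3=12≤17, 4·3+6·3=30≤33, objective 33.
Maximum is 36 at (m,n)=(2,4).

36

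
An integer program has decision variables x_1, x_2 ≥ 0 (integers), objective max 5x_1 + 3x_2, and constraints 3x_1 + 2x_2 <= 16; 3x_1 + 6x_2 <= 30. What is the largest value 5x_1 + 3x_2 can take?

(x_1,x_2)=(4,2) is feasible, giving 26.
(x_1,x_2)=(5,0) is feasible, giving 25.
Maximum is 26 at (x_1,x_2)=(4,2).

26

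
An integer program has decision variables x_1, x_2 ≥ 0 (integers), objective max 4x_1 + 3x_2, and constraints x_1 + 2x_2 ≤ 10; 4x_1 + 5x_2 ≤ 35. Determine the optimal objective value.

The continuous relaxation peaks at (8.75, 0) with value 35.00; rounding to a feasible lattice point costs some objective.
(x_1,x_2)=(8,0): 1·8+2·0=8≤10, 4·8+5·0=32≤35, objective 32.
(x_1,x_2)=(7,1): 1·7+2·1=9≤10, 4·7+5·1=33≤35, objective 31.
(x_1,x_2)=(7,0): 1·7+2·0=7≤10, 4·7+5·0=28≤35, objective 28.
The best lattice point is (8,0), giving 32.

32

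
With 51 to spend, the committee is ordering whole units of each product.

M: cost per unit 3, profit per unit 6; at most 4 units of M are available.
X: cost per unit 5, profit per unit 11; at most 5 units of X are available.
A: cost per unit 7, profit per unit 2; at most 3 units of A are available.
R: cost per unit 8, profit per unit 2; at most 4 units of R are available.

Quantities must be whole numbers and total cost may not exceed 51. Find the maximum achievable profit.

83

4×M, 5×X, and 1×R: cost 45 ≤ 51, profit 4·6 + 5·11 + 1·2 = 81.
4×M, 5×X, and 2×A: cost 51 ≤ 51, profit 4·6 + 5·11 + 2·2 = 83.
Best is 83.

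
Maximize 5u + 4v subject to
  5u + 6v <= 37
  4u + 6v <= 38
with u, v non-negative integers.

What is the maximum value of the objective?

The continuous relaxation peaks at (7.4, 0) with value 37.00; rounding to a feasible lattice point costs some objective.
(u,v)=(7,0): 5·7+6·0=35≤37, 4·7+6·0=28≤38, objective 35.
(u,v)=(6,1): 5·6+6·1=36≤37, 4·6+6·1=30≤38, objective 34.
(u,v)=(6,0): 5·6+6·0=30≤37, 4·6+6·0=24≤38, objective 30.
Maximum is 35 at (u,v)=(7,0).

35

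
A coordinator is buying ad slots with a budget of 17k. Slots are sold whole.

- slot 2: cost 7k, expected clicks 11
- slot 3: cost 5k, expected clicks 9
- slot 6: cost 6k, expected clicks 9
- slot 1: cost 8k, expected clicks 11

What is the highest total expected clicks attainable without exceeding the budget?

22

This is an integer program with binary decision variables.
slot 2 + slot 1: cost 7 + 8 = 15 ≤ 17, expected clicks 11 + 11 = 22.
slot 2 + slot 3: cost 7 + 5 = 12 ≤ 17, expected clicks 11 + 9 = 20.
slot 2 + slot 6: cost 7 + 6 = 13 ≤ 17, expected clicks 11 + 9 = 20.
Best is slot 2 and slot 1 with total expected clicks 22.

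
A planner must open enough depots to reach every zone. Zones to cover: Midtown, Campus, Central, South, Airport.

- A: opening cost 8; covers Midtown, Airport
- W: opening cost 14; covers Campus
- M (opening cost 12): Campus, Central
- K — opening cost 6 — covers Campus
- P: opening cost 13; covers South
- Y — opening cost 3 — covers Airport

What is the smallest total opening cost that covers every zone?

The greedy cost-per-new-zone heuristic would pick Y, M, A, and P for 36, but a cheaper cover exists.
Choose A, M, and P: together they cover Midtown, Campus, Central, South, Airport — every zone.
Total opening cost: 8 + 12 + 13 = 33.
No cover costs less than 33.

33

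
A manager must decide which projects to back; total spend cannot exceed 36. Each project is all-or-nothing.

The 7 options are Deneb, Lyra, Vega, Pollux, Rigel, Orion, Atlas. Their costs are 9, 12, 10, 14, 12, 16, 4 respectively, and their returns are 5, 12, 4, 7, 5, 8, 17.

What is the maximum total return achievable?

38

Take Deneb, Lyra, Vega, and Atlas: cost 9 + 12 + 10 + 4 = 35 ≤ 36, return 5 + 12 + 4 + 17 = 38.
No other feasible combination does better.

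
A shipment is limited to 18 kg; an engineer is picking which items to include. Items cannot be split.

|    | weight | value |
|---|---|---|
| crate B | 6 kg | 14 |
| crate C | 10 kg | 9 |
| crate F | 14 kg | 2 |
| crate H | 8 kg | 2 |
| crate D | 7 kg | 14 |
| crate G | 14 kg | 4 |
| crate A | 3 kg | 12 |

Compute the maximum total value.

This is an integer program with binary decision variables.
Allowing fractional choices, the relaxed optimum would be about 41.8, but items are indivisible.
crate B + crate D: weight 6 + 7 = 13 ≤ 18, value 14 + 14 = 28.
crate B + crate D + crate A: weight 6 + 7 + 3 = 16 ≤ 18, value 14 + 14 + 12 = 40.
Best is crate B, crate D, and crate A with total value 40.

40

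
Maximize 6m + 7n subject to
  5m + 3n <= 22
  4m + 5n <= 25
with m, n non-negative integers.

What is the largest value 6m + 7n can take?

35

(m,n)=(0,5) is feasible, giving 35.
(m,n)=(1,4) is feasible, giving 34.
(m,n)=(2,3) is feasible, giving 33.
Maximum is 35 at (m,n)=(0,5).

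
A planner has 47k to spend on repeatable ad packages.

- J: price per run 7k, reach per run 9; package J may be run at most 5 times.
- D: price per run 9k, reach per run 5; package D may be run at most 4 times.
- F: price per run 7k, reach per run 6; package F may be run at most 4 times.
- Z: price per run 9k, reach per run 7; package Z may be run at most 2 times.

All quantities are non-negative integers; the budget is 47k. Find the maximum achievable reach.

This is a bounded integer knapsack.
J has the best ratio (9/7); taking only J gives at most 5×9 = 45 (stopped by the supply cap of 5).
Mixing does better — 5×J and 1×Z: price 44 ≤ 47, reach 5·9 + 1·7 = 52.

52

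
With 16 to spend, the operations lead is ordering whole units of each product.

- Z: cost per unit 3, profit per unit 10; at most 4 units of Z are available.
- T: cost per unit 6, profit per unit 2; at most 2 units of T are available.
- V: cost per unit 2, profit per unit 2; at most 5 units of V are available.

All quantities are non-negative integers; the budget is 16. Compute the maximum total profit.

Z has the best ratio (10/3); taking only Z gives at most 4×10 = 40 (stopped by the supply cap of 4).
Mixing does better — 4×Z and 2×V: cost 16 ≤ 16, profit 4·10 + 2·2 = 44.

44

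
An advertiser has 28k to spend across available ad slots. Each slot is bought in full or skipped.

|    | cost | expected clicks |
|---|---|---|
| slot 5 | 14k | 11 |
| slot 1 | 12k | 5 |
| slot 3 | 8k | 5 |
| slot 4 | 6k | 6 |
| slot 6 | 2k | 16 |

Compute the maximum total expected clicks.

This is an integer program with binary decision variables.
slot 5 + slot 4 + slot 6: cost 14 + 6 + 2 = 22 ≤ 28, expected clicks 11 + 6 + 16 = 33.
slot 5 + slot 3 + slot 6: cost 14 + 8 + 2 = 24 ≤ 28, expected clicks 11 + 5 + 16 = 32.
slot 5 + slot 1 + slot 6: cost 14 + 12 + 2 = 28 ≤ 28, expected clicks 11 + 5 + 16 = 32.
Best is slot 5, slot 4, and slot 6 with total expected clicks 33.

33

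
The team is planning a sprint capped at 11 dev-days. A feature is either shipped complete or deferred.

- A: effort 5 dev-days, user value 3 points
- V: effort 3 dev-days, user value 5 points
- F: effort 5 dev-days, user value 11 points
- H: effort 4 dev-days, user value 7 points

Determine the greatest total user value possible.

This is a 0-1 knapsack instance.
Take F and H: effort 5 + 4 = 9 ≤ 11, user value 11 + 7 = 18.
No other feasible combination does better.

18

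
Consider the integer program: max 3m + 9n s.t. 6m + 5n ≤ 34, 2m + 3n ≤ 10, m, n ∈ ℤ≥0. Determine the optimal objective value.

27

The continuous relaxation peaks at (0, 3.33) with value 30.00; rounding to a feasible lattice point costs some objective.
(m,n)=(0,3): 6·0+5·3=15≤34, 2·0+3·3=9≤10, objective 27.
(m,n)=(1,2): 6·1+5·2=16≤34, 2·1+3·2=8≤10, objective 21.
(m,n)=(0,2): 6·0+5·2=10≤34, 2·0+3·2=6≤10, objective 18.
No feasible integer point exceeds 27.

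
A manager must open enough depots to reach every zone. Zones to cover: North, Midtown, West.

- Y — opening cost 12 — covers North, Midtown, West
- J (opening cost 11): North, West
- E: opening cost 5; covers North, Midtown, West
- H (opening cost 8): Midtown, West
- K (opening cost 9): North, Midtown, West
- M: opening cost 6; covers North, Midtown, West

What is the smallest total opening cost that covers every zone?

E alone covers North, Midtown, West — every zone.
Total opening cost: 5.
No cover costs less than 5.

5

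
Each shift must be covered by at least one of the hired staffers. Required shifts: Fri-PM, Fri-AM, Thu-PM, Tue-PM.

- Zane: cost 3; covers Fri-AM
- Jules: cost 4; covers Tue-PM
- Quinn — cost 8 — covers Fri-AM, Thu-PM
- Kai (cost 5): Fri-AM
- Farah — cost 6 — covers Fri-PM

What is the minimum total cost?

The greedy cost-per-new-shift heuristic would pick Zane, Jules, Farah, and Quinn for 21, but a cheaper cover exists.
Choose Jules, Quinn, and Farah: together they cover Fri-PM, Fri-AM, Thu-PM, Tue-PM — every shift.
Total cost: 4 + 8 + 6 = 18.
No cover costs less than 18.

18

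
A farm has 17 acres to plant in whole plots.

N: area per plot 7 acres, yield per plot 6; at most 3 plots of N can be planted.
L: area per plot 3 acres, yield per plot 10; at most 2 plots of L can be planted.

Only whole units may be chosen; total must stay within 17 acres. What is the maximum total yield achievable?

This is a bounded integer knapsack.
L has the best ratio (10/3); taking only L gives at most 2×10 = 20 (stopped by the supply cap of 2).
Mixing does better — 1×N and 2×L: area 13 ≤ 17, yield 1·6 + 2·10 = 26.

26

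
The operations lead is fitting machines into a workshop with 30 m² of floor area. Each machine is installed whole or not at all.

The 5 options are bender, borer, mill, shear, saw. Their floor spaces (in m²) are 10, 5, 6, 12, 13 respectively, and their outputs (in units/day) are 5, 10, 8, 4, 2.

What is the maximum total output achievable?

This is a 0-1 knapsack instance.
Take bender, borer, and mill: floor space 10 + 5 + 6 = 21 ≤ 30, output 5 + 10 + 8 = 23.
No other feasible combination does better.

23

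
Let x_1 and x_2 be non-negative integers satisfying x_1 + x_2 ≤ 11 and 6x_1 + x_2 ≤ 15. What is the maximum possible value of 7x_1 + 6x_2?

66

(x_1,x_2)=(0,11): 1·0+1·11=11≤11, 6·0+1·11=11≤15, objective 66.
(x_1,x_2)=(1,9): 1·1+1·9=10≤11, 6·1+1·9=15≤15, objective 61.
The best lattice point is (0,11), giving 66.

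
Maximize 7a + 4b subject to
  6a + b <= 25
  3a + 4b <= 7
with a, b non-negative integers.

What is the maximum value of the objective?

Relaxing integrality, the LP optimum is 16.33 at (a,b) = (2.33, 0), which is not an integer point.
(a,b)=(2,0): 6·2+1·0=12≤25, 3·2+4·0=6≤7, objective 14.
(a,b)=(1,1): 6·1+1·1=7≤25, 3·1+4·1=7≤7, objective 11.
No feasible integer point exceeds 14.

14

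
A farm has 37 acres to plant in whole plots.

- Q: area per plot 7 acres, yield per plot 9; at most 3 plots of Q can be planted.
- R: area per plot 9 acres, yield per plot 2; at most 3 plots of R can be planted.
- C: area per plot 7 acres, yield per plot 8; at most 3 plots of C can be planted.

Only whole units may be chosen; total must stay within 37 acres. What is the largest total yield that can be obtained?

This is a bounded integer knapsack.
2×Q and 3×C: area 35 ≤ 37, yield 2·9 + 3·8 = 42.
3×Q and 2×C: area 35 ≤ 37, yield 3·9 + 2·8 = 43.
Best is 43.

43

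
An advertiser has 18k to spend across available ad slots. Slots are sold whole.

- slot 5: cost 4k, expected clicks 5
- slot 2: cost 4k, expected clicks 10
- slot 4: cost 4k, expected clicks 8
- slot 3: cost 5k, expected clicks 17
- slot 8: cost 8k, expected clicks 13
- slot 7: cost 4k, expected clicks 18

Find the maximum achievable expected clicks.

53

Allowing fractional choices, the relaxed optimum would be about 54.6, but ad slots are indivisible.
slot 2 + slot 4 + slot 3 + slot 7: cost 4 + 4 + 5 + 4 = 17 ≤ 18, expected clicks 10 + 8 + 17 + 18 = 53.
slot 5 + slot 2 + slot 3 + slot 7: cost 4 + 4 + 5 + 4 = 17 ≤ 18, expected clicks 5 + 10 + 17 + 18 = 50.
Best is slot 2, slot 4, slot 3, and slot 7 with total expected clicks 53.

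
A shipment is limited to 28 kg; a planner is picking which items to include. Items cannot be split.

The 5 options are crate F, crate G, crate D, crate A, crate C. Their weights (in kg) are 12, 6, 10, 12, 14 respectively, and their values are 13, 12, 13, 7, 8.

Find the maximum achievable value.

crate F + crate G + crate D: weight 12 + 6 + 10 = 28 ≤ 28, value 13 + 12 + 13 = 38.
crate F + crate D: weight 12 + 10 = 22 ≤ 28, value 13 + 13 = 26.
crate G + crate D + crate A: weight 6 + 10 + 12 = 28 ≤ 28, value 12 + 13 + 7 = 32.
Best is crate F, crate G, and crate D with total value 38.

38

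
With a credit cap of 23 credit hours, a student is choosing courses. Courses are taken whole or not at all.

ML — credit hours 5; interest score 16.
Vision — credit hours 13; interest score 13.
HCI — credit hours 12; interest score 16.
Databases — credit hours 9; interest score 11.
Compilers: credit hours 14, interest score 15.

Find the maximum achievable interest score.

32

This is a 0-1 knapsack instance.
ML + HCI: credit hours 5 + 12 = 17 ≤ 23, interest score 16 + 16 = 32.
ML + Vision: credit hours 5 + 13 = 18 ≤ 23, interest score 16 + 13 = 29.
ML + Compilers: credit hours 5 + 14 = 19 ≤ 23, interest score 16 + 15 = 31.
Best is ML and HCI with total interest score 32.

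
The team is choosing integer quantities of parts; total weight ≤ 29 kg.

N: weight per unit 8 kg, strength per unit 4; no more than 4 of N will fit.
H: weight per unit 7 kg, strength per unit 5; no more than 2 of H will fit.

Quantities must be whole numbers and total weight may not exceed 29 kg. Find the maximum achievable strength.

14

1×N and 2×H: weight 22 ≤ 29, strength 1·4 + 2·5 = 14.
2×N and 1×H: weight 23 ≤ 29, strength 2·4 + 1·5 = 13.
Best is 14.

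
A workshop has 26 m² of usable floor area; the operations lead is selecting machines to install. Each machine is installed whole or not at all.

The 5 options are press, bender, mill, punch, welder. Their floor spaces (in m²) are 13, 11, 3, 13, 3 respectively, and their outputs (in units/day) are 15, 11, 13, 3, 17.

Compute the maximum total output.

press + mill + welder: floor space 13 + 3 + 3 = 19 ≤ 26, output 15 + 13 + 17 = 45.
bender + mill + welder: floor space 11 + 3 + 3 = 17 ≤ 26, output 11 + 13 + 17 = 41.
mill + punch + welder: floor space 3 + 13 + 3 = 19 ≤ 26, output 13 + 3 + 17 = 33.
Best is press, mill, and welder with total output 45.

45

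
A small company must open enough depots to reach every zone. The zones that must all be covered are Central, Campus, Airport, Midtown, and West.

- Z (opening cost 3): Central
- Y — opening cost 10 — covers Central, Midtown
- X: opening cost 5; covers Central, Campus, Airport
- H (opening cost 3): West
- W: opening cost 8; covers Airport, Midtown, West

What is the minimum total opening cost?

The greedy cost-per-new-zone heuristic would pick X, H, and W for 16, but a cheaper cover exists.
Choose X and W: together they cover Central, Campus, Airport, Midtown, West — every zone.
Total opening cost: 5 + 8 = 13.
No cover costs less than 13.

13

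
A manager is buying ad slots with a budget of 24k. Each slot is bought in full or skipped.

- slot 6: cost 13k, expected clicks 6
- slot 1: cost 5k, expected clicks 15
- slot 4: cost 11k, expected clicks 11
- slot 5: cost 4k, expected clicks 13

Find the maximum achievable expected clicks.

39

This is a 0-1 knapsack instance.
Allowing fractional choices, the relaxed optimum would be about 40.8, but ad slots are indivisible.
slot 1 + slot 4 + slot 5: cost 5 + 11 + 4 = 20 ≤ 24, expected clicks 15 + 11 + 13 = 39.
slot 1 + slot 5: cost 5 + 4 = 9 ≤ 24, expected clicks 15 + 13 = 28.
slot 6 + slot 1 + slot 5: cost 13 + 5 + 4 = 22 ≤ 24, expected clicks 6 + 15 + 13 = 34.
Best is slot 1, slot 4, and slot 5 with total expected clicks 39.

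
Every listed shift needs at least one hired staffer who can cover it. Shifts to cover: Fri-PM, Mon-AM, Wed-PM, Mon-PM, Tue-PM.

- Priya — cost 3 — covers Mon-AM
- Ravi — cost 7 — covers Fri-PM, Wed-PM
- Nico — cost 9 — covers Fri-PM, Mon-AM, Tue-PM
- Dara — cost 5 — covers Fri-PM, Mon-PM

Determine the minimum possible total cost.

21

This is an integer covering problem.
Choose Ravi, Nico, and Dara: together they cover Fri-PM, Mon-AM, Wed-PM, Mon-PM, Tue-PM — every shift.
Total cost: 7 + 9 + 5 = 21.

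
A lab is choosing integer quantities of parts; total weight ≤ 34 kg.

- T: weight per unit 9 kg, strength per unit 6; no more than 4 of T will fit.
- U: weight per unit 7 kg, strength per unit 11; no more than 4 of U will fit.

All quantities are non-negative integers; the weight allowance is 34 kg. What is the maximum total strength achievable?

4×U: weight 28 ≤ 34, strength 4·11 = 44.
1×T and 3×U: weight 30 ≤ 34, strength 1·6 + 3·11 = 39.
Best is 44.

44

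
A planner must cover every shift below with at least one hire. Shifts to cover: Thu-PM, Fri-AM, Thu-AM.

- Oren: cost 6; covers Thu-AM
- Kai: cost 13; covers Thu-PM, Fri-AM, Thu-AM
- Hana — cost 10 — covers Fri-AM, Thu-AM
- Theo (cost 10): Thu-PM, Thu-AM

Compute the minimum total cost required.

13

Kai alone covers Thu-PM, Fri-AM, Thu-AM — every shift.
Total cost: 13.
No cover costs less than 13.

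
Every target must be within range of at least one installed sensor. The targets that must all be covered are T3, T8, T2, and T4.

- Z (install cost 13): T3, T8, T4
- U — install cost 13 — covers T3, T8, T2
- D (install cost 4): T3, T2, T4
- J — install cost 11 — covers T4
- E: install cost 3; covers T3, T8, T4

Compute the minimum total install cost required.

7

This is a weighted set-cover instance.
Choose D and E: together they cover T3, T8, T2, T4 — every target.
Total install cost: 4 + 3 = 7.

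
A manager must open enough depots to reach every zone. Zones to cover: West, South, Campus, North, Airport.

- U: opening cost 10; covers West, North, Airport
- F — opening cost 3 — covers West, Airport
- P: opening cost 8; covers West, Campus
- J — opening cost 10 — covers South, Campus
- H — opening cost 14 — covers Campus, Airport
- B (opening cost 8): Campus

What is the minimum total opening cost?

20

The greedy cost-per-new-zone heuristic would pick F, J, and U for 23, but a cheaper cover exists.
Choose U and J: together they cover West, South, Campus, North, Airport — every zone.
Total opening cost: 10 + 10 = 20.
No cover costs less than 20.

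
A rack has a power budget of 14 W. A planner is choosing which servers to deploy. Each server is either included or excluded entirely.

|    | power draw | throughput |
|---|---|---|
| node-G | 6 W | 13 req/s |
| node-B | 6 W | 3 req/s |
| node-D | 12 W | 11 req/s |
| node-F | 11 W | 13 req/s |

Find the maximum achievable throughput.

Take node-G and node-B: power draw 6 + 6 = 12 ≤ 14, throughput 13 + 3 = 16.
No other feasible combination does better.

16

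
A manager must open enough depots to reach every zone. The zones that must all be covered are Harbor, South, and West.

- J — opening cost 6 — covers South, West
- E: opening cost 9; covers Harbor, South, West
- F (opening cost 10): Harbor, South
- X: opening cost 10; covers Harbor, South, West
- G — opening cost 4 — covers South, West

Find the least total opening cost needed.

E alone covers Harbor, South, West — every zone.
Total opening cost: 9.

9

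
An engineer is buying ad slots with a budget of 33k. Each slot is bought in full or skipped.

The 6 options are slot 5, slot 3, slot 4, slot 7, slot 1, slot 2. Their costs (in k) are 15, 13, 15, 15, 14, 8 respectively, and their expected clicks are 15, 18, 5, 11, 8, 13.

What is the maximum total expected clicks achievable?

Take slot 5 and slot 3: cost 15 + 13 = 28 ≤ 33, expected clicks 15 + 18 = 33.
No other feasible combination does better.

33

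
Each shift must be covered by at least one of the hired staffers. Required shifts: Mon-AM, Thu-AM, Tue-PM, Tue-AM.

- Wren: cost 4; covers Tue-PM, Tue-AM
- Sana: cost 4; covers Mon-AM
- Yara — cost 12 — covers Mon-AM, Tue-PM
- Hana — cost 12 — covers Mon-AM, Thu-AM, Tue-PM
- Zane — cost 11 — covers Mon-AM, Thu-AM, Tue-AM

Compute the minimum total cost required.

15

The greedy cost-per-new-shift heuristic would pick Wren, Sana, and Zane for 19, but a cheaper cover exists.
Choose Wren and Zane: together they cover Mon-AM, Thu-AM, Tue-PM, Tue-AM — every shift.
Total cost: 4 + 11 = 15.
No cover costs less than 15.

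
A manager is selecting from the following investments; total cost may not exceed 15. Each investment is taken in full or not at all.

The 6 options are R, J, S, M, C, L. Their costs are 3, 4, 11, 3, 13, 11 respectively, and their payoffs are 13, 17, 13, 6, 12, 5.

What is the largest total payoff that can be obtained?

36

Allowing fractional choices, the relaxed optimum would be about 41.9, but investments are indivisible.
R + J + M: cost 3 + 4 + 3 = 10 ≤ 15, payoff 13 + 17 + 6 = 36.
R + J: cost 3 + 4 = 7 ≤ 15, payoff 13 + 17 = 30.
J + S: cost 4 + 11 = 15 ≤ 15, payoff 17 + 13 = 30.
Best is R, J, and M with total payoff 36.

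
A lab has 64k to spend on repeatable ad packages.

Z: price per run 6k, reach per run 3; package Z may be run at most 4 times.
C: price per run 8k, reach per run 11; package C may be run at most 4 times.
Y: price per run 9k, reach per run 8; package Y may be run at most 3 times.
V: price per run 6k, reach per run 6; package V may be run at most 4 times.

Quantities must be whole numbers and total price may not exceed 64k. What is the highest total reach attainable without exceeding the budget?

This is a bounded integer knapsack.
C has the best ratio (11/8); taking only C gives at most 4×11 = 44 (stopped by the supply cap of 4).
Mixing does better — 4×C, 2×Y, and 2×V: price 62 ≤ 64, reach 4·11 + 2·8 + 2·6 = 72.

72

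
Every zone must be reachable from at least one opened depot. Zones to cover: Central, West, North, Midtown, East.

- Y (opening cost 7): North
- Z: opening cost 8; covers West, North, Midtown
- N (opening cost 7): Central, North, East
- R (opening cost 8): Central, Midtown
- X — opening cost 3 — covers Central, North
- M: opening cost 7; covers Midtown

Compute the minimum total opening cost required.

15

The greedy cost-per-new-zone heuristic would pick X, Z, and N for 18, but a cheaper cover exists.
Choose Z and N: together they cover Central, West, North, Midtown, East — every zone.
Total opening cost: 8 + 7 = 15.
No cover costs less than 15.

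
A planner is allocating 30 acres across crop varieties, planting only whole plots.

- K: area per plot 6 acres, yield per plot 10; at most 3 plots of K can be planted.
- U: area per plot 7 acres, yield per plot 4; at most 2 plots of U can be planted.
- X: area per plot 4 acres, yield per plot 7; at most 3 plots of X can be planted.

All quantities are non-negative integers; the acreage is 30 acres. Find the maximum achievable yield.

3×K and 3×X: area 30 ≤ 30, yield 3·10 + 3·7 = 51.
3×K and 2×X: area 26 ≤ 30, yield 3·10 + 2·7 = 44.
Best is 51.

51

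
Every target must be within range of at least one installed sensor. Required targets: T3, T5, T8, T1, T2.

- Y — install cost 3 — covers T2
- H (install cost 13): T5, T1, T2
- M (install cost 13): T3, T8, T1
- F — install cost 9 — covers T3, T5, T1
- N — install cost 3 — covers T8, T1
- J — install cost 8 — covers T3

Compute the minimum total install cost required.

15

Choose Y, F, and N: together they cover T3, T5, T8, T1, T2 — every target.
Total install cost: 3 + 9 + 3 = 15.
No cover costs less than 15.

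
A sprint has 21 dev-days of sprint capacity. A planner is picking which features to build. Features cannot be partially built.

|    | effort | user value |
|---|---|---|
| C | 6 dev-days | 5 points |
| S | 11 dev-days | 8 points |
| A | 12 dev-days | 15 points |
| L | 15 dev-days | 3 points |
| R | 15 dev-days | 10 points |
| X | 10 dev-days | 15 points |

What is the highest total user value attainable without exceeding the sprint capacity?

23

Allowing fractional choices, the relaxed optimum would be about 28.8, but features are indivisible.
C + X: effort 6 + 10 = 16 ≤ 21, user value 5 + 15 = 20.
S + X: effort 11 + 10 = 21 ≤ 21, user value 8 + 15 = 23.
C + A: effort 6 + 12 = 18 ≤ 21, user value 5 + 15 = 20.
Best is S and X with total user value 23.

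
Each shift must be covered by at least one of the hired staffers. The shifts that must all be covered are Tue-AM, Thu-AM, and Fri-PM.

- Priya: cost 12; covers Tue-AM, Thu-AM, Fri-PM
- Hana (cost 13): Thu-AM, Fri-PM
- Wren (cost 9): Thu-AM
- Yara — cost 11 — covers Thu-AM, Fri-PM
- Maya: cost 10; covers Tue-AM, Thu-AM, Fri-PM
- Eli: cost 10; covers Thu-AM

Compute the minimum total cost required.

10

This is an integer covering problem.
Maya alone covers Tue-AM, Thu-AM, Fri-PM — every shift.
Total cost: 10.
No cover costs less than 10.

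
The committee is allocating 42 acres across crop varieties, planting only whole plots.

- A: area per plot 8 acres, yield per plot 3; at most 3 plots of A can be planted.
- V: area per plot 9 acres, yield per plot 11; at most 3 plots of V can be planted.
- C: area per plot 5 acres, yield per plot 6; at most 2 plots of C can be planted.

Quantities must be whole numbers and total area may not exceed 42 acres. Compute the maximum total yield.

V has the best ratio (11/9); taking only V gives at most 3×11 = 33 (stopped by the supply cap of 3).
Mixing does better — 3×V and 2×C: area 37 ≤ 42, yield 3·11 + 2·6 = 45.

45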